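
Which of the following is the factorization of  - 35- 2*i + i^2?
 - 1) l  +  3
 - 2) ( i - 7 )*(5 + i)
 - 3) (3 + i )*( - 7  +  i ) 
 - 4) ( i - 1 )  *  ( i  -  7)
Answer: 2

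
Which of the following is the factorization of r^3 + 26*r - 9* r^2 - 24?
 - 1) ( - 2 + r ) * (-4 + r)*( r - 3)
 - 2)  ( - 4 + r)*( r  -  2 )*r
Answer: 1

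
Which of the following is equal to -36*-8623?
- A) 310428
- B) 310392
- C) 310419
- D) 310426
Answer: A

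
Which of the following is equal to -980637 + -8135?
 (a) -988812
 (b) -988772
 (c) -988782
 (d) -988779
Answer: b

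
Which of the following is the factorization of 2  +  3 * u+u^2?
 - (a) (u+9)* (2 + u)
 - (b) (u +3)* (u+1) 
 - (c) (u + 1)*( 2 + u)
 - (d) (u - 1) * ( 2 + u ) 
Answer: c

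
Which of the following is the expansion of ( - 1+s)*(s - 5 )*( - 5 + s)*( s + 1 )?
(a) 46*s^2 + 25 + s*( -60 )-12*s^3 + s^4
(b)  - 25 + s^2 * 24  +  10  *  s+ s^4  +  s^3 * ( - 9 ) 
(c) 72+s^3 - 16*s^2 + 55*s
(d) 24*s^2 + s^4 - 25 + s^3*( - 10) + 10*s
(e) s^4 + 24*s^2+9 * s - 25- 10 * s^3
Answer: d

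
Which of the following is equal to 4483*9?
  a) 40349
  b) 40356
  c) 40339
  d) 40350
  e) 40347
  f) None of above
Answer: e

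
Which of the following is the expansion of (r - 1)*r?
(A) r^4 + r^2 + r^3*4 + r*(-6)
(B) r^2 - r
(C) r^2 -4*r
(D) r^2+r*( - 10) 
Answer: B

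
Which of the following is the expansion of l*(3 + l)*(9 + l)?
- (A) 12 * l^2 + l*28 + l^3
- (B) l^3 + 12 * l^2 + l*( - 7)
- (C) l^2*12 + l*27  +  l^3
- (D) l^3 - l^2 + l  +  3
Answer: C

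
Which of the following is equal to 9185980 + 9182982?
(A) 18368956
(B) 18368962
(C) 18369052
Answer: B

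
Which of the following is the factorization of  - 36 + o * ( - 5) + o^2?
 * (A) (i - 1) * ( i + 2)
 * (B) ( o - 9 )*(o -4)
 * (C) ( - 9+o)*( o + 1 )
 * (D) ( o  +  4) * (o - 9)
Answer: D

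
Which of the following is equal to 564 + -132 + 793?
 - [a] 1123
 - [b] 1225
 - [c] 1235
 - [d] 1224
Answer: b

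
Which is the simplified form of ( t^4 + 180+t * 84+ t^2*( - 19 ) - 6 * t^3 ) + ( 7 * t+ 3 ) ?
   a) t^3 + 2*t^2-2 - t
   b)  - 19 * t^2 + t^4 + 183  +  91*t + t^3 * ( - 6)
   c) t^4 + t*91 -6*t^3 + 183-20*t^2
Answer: b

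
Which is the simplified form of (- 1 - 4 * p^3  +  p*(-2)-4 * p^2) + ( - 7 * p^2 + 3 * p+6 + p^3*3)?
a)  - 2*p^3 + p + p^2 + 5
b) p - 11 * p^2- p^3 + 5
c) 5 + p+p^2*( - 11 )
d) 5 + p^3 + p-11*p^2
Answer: b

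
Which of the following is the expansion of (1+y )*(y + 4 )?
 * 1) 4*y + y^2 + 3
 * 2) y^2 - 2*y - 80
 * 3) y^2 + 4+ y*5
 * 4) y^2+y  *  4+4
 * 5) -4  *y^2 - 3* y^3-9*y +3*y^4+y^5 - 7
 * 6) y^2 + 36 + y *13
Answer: 3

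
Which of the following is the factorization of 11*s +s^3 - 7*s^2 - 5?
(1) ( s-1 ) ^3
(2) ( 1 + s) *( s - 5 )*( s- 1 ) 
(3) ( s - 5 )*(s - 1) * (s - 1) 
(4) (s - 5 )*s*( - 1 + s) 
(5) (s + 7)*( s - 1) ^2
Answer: 3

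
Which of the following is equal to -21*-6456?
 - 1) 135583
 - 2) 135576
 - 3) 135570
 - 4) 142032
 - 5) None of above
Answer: 2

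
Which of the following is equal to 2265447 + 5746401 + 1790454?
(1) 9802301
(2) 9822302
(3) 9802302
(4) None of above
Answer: 3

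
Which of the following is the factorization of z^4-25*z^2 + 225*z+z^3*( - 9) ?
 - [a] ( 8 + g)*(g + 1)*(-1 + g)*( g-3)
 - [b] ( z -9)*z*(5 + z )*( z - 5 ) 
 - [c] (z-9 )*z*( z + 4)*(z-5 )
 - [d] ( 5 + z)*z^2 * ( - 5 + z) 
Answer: b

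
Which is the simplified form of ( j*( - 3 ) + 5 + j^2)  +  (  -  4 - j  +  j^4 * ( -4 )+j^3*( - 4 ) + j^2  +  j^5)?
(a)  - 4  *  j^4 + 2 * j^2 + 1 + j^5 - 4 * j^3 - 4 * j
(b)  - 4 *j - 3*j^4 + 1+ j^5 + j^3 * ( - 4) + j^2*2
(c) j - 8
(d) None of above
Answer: a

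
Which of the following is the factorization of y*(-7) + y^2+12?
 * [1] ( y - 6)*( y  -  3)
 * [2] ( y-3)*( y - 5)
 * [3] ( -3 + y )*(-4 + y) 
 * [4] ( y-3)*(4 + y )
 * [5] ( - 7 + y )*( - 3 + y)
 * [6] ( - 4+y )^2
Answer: 3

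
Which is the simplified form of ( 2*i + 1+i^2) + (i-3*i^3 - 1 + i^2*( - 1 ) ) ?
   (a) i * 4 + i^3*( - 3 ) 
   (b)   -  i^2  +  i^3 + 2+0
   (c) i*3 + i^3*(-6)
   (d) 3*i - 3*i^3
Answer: d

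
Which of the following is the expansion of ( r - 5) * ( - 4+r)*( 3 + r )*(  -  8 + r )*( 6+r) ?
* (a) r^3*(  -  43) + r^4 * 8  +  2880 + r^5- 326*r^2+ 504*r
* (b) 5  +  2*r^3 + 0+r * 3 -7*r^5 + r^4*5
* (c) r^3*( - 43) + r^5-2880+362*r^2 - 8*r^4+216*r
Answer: c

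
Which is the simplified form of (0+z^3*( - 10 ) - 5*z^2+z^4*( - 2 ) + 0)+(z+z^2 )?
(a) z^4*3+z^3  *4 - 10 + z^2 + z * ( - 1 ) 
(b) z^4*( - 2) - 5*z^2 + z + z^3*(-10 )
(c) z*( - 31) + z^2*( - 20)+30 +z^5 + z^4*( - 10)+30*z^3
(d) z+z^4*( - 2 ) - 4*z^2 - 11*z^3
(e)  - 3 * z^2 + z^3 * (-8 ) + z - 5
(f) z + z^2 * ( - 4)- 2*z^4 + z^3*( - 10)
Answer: f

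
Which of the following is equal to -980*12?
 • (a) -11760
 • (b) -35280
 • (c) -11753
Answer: a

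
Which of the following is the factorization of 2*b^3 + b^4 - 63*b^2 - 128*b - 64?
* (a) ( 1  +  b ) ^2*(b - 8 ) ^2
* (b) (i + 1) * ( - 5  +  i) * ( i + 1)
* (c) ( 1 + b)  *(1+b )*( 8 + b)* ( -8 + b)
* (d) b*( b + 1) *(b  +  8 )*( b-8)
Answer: c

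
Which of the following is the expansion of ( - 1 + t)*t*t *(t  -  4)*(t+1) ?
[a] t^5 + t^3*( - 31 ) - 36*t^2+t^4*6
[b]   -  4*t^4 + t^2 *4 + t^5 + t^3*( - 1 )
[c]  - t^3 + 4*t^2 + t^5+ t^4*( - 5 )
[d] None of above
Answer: b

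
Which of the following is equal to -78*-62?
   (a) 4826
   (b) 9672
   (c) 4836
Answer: c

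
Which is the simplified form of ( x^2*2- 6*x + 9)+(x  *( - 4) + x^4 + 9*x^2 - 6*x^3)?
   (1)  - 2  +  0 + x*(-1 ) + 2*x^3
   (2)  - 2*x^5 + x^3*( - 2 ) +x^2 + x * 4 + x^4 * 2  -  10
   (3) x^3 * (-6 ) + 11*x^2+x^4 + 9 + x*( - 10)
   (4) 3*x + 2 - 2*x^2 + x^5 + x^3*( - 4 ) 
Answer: 3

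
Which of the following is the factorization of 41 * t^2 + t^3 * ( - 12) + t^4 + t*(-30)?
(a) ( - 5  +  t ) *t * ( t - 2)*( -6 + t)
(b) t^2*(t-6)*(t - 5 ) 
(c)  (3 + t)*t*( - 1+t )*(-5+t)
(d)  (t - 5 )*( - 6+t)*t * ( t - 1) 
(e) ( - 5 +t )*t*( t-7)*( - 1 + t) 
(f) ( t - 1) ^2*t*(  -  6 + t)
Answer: d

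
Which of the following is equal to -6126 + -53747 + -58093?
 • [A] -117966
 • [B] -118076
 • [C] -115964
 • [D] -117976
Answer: A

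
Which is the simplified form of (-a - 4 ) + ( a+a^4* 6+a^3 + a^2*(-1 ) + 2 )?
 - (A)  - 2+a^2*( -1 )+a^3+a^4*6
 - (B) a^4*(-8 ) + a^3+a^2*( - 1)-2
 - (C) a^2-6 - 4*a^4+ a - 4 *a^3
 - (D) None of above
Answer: A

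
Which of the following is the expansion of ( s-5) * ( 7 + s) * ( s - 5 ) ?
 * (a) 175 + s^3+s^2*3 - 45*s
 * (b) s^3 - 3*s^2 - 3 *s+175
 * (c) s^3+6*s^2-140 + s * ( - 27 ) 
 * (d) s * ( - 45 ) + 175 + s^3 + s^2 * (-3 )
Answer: d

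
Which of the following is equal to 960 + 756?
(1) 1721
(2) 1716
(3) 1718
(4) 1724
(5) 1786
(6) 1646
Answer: 2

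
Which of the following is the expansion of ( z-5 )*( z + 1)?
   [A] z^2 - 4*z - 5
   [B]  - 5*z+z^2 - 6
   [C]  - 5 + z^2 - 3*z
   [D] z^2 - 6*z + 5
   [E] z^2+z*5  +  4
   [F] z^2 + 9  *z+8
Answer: A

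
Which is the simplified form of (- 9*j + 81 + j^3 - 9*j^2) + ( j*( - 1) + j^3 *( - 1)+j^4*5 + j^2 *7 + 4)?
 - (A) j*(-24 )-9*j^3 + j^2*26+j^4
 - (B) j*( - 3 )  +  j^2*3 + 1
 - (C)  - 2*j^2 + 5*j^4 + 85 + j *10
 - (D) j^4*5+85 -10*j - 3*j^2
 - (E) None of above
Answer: E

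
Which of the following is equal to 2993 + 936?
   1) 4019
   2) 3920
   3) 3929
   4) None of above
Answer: 3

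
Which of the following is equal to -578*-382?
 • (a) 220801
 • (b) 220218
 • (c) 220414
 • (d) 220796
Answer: d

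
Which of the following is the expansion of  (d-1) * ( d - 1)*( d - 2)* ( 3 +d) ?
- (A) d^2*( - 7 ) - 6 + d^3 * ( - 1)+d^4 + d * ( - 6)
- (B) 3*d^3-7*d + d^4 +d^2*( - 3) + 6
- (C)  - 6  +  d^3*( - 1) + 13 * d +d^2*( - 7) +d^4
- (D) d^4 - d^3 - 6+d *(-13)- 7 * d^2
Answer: C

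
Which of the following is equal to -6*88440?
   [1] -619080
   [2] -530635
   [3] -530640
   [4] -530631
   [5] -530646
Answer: 3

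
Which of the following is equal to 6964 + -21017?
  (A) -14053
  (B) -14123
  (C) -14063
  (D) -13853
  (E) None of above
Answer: A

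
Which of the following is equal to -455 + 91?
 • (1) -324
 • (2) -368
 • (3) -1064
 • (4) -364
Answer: 4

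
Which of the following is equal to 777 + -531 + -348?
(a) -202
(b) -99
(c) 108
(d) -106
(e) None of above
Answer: e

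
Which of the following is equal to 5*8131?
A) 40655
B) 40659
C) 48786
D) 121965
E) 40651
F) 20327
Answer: A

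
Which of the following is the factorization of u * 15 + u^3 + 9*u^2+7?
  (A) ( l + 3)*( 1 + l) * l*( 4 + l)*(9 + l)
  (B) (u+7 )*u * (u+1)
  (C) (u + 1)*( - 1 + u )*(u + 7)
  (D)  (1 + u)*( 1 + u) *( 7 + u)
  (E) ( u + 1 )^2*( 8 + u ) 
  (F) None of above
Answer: D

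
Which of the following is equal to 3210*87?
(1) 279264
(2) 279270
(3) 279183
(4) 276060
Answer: 2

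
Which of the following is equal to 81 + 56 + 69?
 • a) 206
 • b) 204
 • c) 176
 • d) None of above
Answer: a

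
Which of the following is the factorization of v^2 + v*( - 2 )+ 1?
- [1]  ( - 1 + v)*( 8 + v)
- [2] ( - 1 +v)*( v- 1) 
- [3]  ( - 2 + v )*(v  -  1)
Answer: 2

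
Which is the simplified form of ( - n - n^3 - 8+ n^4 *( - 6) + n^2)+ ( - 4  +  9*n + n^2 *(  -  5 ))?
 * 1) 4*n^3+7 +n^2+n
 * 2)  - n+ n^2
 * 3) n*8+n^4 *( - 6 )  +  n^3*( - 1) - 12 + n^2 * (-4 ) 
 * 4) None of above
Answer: 3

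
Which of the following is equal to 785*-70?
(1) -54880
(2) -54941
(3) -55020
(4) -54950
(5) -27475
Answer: 4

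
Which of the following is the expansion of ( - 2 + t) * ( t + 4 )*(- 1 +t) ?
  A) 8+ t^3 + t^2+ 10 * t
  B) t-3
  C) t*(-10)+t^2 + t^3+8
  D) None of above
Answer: C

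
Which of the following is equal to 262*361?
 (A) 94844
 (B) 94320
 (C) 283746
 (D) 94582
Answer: D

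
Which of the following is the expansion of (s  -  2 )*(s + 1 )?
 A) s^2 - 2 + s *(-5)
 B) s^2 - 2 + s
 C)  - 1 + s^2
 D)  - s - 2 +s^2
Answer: D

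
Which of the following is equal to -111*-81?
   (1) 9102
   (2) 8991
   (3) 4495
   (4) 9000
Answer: 2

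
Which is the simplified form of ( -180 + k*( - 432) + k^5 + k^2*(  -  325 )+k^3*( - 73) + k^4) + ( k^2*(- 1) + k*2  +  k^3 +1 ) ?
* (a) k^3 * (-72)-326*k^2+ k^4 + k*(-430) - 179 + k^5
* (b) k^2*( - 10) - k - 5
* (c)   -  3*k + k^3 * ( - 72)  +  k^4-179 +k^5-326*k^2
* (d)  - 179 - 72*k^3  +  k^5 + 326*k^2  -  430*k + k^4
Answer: a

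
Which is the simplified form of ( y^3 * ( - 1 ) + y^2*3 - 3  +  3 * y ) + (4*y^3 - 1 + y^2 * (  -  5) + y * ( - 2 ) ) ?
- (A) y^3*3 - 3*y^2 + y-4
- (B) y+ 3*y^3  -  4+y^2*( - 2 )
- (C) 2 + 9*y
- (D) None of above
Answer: B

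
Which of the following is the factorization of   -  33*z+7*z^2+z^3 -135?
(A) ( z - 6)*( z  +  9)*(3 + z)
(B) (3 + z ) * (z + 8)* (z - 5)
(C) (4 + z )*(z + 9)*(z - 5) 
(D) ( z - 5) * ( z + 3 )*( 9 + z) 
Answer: D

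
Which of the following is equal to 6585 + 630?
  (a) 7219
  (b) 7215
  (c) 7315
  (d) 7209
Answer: b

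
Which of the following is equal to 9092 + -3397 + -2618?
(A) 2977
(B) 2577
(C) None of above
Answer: C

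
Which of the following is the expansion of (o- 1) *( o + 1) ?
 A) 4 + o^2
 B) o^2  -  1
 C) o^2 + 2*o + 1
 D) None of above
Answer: B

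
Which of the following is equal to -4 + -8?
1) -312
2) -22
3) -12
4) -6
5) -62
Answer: 3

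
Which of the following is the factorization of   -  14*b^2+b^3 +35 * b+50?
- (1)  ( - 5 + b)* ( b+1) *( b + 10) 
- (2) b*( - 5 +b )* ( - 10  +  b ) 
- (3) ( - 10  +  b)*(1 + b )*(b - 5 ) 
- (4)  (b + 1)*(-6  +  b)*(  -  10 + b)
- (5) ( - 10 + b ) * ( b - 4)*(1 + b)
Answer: 3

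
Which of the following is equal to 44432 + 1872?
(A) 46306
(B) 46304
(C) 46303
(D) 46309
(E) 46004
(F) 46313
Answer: B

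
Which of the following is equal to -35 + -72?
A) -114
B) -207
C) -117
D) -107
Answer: D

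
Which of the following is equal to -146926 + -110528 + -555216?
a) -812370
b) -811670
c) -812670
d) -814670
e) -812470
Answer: c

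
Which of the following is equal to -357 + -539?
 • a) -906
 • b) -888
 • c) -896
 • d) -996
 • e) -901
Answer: c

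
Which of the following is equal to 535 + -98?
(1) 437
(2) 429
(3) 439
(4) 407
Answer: 1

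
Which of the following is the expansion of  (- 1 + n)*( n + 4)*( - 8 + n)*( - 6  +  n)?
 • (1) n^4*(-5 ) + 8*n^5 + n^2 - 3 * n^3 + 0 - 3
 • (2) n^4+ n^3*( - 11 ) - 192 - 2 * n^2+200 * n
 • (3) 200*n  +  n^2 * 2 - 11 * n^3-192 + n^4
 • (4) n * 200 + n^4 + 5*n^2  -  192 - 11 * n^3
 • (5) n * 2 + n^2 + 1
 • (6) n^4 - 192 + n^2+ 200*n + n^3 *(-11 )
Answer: 3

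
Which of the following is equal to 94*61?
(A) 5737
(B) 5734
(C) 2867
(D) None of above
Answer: B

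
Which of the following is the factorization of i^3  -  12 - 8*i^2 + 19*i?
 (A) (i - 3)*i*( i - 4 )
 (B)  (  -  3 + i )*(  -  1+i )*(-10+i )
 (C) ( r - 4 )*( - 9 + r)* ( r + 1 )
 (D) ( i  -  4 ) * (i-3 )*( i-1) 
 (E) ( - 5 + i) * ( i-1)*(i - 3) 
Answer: D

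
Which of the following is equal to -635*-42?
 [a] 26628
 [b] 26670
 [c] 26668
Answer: b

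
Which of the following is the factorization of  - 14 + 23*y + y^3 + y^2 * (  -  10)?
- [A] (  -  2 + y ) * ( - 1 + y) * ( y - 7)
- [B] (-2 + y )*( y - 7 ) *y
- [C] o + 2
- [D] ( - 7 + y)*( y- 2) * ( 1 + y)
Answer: A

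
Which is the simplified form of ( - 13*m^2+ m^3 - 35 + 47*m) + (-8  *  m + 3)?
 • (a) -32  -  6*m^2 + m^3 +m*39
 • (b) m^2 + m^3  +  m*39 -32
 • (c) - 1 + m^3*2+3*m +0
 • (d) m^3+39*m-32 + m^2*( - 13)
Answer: d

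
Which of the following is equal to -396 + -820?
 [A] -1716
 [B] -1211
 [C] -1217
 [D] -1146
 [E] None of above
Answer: E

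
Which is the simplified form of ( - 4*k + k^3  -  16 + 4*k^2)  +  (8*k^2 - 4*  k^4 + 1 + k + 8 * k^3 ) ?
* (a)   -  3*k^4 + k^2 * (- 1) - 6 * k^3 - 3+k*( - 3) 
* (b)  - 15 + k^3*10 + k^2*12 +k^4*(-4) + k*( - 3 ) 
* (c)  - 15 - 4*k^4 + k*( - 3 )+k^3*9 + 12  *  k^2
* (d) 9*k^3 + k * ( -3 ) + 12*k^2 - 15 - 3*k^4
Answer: c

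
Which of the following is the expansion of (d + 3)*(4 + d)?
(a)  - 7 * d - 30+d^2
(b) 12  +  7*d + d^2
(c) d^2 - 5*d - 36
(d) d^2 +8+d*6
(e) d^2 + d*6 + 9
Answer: b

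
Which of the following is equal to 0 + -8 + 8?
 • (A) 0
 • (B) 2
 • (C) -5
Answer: A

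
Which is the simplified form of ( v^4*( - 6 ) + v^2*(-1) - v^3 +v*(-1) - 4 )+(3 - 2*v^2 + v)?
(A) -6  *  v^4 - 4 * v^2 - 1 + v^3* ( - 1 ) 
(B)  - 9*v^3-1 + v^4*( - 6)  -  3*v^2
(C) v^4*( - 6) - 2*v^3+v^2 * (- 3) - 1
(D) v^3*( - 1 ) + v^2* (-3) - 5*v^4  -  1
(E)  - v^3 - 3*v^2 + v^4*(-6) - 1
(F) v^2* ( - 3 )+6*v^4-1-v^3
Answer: E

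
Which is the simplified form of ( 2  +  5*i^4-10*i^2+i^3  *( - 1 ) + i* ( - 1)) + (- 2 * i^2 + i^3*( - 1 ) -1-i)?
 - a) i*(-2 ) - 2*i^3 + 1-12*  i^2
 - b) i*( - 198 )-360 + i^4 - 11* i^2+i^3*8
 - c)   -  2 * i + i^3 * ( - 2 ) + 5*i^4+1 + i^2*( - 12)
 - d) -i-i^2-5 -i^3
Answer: c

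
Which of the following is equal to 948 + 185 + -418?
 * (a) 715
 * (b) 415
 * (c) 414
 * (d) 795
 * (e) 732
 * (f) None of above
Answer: a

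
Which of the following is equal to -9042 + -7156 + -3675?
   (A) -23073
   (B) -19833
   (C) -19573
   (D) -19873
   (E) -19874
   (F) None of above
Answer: D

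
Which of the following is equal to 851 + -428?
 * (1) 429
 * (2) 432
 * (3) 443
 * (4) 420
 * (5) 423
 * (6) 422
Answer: 5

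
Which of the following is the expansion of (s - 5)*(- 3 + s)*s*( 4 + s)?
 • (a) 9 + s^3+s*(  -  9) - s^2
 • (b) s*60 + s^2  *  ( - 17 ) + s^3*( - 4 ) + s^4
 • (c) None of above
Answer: b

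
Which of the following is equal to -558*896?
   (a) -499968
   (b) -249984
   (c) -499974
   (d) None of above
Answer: a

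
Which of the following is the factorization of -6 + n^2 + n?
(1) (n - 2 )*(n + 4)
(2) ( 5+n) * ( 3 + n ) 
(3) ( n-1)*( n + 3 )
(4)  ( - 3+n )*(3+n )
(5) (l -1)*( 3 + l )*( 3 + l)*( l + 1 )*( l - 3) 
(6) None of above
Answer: 6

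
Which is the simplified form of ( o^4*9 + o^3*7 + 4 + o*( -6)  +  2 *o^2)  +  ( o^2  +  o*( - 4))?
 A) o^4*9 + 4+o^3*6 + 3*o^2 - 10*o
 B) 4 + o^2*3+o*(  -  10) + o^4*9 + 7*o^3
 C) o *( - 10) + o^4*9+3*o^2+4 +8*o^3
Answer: B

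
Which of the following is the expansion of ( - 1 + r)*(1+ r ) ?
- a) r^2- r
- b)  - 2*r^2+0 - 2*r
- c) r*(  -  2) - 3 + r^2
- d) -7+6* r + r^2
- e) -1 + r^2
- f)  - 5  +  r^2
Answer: e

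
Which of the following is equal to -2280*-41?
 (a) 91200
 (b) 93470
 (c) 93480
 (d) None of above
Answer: c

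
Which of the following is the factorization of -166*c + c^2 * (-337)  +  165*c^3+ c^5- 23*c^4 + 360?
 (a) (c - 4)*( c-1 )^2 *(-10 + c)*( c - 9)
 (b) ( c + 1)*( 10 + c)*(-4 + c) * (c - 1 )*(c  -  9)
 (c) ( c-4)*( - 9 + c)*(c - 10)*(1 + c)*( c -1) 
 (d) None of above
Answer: c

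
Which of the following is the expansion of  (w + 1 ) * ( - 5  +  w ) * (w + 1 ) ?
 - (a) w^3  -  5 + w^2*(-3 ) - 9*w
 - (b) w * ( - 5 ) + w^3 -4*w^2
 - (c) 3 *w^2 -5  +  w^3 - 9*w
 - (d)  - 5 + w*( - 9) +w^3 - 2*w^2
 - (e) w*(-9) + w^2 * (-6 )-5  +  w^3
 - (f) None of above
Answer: a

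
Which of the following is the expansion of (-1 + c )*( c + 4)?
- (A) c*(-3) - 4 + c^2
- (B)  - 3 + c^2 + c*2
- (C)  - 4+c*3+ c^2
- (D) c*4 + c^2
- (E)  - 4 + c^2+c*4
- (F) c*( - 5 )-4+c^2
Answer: C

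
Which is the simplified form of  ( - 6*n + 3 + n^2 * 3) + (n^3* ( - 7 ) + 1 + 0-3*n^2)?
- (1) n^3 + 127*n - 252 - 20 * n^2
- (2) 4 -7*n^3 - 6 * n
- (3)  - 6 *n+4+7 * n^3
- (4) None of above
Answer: 2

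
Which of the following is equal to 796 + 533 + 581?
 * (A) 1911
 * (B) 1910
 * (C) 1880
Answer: B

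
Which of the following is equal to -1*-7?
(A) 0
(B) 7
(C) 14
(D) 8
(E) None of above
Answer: B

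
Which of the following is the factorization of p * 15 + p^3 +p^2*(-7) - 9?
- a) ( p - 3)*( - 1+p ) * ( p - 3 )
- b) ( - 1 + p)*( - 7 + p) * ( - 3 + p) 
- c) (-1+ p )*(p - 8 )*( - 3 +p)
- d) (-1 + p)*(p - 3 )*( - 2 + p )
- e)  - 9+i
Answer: a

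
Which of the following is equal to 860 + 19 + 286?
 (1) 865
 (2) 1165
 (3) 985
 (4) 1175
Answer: 2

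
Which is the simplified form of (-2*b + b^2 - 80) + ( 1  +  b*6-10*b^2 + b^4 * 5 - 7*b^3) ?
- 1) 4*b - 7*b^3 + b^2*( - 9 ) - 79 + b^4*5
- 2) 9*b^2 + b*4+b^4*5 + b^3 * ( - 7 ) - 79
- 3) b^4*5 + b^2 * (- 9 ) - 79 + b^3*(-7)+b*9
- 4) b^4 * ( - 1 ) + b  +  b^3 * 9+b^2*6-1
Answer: 1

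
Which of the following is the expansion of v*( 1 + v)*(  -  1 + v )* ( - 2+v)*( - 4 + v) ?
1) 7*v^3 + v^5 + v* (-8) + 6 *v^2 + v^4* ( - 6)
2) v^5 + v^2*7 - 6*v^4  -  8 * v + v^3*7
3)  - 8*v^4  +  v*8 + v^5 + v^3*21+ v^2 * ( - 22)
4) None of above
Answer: 1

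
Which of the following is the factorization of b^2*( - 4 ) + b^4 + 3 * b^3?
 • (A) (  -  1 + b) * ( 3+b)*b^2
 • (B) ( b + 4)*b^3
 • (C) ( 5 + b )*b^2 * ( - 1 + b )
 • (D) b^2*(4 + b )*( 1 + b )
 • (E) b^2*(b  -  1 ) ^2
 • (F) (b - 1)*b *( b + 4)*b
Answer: F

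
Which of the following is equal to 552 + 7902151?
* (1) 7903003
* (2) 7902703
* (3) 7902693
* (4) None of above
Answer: 2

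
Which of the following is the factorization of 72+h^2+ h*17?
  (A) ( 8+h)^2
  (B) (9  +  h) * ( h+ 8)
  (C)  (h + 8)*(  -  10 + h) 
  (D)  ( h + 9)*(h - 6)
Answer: B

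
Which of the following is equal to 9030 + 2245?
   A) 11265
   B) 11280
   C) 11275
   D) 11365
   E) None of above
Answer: C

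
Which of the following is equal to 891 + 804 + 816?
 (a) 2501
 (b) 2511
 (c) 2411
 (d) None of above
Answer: b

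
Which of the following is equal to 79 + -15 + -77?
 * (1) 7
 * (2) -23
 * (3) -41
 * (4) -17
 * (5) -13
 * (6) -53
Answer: 5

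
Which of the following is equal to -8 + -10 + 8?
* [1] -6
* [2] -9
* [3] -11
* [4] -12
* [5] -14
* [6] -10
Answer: 6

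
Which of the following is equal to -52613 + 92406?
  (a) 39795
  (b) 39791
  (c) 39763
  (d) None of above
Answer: d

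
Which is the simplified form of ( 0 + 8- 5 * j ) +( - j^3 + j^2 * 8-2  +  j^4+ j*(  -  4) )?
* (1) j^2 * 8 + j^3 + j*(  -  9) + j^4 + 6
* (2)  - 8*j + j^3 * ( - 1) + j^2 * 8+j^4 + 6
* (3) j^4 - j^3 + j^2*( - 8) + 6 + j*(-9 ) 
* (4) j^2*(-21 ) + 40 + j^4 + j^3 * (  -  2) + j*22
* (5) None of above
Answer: 5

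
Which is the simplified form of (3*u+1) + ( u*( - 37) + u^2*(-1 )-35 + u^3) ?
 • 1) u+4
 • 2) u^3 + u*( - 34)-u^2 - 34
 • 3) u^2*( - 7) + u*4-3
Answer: 2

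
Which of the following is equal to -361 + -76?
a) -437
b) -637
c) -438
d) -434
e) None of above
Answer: a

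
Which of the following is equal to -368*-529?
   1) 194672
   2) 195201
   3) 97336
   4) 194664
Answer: 1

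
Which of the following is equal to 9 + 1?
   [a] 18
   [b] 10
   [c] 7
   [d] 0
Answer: b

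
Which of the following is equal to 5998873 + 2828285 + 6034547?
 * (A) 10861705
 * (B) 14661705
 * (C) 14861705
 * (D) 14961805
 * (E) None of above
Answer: C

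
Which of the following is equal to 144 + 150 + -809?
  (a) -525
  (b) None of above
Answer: b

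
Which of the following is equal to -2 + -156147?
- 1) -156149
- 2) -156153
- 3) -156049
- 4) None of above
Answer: 1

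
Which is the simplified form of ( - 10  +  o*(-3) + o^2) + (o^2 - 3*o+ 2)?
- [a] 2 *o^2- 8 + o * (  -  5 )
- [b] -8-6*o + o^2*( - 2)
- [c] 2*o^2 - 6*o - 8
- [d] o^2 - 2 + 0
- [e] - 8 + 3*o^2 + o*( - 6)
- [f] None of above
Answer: c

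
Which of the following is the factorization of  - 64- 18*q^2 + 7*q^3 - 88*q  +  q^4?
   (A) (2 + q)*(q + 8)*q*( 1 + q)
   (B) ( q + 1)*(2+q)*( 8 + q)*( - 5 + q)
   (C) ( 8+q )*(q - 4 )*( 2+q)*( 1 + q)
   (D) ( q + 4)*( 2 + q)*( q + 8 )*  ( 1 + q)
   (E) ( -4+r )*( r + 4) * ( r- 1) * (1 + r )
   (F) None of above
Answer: C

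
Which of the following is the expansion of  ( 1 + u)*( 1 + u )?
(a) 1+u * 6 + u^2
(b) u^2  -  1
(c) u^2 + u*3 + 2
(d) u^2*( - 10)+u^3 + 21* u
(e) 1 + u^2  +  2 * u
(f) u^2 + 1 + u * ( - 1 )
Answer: e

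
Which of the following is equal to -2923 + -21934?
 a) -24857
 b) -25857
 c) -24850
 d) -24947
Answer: a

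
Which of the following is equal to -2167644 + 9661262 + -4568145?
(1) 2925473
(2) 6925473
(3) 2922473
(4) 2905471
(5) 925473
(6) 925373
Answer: 1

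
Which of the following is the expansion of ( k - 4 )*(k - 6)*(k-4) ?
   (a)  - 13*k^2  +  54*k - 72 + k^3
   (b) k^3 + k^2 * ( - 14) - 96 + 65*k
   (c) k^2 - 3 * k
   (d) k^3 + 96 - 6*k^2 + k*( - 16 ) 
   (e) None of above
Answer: e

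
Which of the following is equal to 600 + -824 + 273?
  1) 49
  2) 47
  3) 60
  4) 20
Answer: 1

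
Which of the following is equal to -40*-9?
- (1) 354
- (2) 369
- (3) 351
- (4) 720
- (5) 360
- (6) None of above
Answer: 5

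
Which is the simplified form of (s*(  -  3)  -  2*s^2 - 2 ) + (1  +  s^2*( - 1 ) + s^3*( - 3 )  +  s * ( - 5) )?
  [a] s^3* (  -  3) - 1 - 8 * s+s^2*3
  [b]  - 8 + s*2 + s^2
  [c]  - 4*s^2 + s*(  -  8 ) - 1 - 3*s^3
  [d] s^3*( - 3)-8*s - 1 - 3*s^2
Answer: d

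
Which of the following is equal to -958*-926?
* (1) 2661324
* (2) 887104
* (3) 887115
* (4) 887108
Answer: 4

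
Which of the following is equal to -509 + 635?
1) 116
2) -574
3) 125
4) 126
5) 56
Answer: 4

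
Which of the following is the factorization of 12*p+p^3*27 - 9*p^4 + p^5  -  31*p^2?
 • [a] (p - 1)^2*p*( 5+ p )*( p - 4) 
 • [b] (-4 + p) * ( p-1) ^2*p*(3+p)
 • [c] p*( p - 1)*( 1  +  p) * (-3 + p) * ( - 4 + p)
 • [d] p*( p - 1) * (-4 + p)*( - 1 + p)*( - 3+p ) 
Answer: d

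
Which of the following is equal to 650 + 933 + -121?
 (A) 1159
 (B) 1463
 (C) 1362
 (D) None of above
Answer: D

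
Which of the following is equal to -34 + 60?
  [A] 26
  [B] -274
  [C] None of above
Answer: A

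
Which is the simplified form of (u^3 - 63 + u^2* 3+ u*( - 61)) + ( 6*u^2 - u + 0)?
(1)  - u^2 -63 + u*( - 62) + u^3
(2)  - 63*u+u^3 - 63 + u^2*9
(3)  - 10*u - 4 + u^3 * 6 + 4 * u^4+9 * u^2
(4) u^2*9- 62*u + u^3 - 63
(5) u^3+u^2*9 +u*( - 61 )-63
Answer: 4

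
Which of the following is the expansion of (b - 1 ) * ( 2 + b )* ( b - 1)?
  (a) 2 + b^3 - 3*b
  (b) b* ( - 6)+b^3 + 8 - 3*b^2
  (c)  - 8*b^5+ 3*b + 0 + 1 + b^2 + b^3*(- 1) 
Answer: a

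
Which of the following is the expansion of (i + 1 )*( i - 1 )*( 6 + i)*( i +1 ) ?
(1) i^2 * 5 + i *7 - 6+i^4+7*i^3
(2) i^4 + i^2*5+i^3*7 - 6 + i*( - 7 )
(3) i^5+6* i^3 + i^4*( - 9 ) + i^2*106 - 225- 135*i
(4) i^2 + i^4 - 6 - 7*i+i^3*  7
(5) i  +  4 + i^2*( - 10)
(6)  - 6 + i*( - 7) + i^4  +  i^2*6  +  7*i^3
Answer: 2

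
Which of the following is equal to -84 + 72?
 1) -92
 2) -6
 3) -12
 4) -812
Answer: 3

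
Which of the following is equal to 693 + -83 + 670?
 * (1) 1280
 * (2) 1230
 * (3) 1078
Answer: 1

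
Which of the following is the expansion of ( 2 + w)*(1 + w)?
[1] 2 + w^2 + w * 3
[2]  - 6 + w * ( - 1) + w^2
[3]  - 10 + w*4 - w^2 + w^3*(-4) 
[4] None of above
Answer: 1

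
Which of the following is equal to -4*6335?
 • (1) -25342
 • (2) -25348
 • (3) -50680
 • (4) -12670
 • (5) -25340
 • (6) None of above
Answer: 5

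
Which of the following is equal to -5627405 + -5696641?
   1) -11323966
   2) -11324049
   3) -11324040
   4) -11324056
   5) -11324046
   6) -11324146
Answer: 5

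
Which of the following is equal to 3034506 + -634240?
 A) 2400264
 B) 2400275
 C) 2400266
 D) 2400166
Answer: C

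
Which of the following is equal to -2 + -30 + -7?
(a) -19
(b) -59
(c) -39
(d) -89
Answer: c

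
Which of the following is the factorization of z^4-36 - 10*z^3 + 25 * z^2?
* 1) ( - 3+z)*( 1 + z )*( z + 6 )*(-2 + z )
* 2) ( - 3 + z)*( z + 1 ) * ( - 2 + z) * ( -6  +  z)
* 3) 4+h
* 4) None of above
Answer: 2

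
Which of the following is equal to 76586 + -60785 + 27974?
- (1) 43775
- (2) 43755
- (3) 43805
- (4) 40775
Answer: 1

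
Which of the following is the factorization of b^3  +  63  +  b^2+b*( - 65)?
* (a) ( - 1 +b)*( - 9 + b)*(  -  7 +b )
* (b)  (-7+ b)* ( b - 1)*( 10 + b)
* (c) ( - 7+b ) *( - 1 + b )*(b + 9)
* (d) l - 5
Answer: c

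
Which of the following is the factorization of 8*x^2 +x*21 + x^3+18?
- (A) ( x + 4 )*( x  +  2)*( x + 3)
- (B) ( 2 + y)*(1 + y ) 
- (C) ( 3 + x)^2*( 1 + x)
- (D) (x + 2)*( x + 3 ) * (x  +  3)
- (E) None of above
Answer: D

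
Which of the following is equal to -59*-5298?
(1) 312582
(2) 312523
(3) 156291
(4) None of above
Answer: 1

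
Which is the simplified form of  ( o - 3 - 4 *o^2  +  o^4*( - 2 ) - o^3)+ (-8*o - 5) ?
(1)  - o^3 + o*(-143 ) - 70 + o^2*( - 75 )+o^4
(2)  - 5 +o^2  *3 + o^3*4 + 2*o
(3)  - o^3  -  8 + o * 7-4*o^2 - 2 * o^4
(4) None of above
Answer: 4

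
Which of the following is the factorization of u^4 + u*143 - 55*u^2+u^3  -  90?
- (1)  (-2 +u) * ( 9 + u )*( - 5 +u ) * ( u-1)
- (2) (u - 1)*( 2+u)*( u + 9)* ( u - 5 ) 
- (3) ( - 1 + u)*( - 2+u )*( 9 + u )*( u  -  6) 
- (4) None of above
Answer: 1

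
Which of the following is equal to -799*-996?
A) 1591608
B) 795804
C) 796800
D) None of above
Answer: B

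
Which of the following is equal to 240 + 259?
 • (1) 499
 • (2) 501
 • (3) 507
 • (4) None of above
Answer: 1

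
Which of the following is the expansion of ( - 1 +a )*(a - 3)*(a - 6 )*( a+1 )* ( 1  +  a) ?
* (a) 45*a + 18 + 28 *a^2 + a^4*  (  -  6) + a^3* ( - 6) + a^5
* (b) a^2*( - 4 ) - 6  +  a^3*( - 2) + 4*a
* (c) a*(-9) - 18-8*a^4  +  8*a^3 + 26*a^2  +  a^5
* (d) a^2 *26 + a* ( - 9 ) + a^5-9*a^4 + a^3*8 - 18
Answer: c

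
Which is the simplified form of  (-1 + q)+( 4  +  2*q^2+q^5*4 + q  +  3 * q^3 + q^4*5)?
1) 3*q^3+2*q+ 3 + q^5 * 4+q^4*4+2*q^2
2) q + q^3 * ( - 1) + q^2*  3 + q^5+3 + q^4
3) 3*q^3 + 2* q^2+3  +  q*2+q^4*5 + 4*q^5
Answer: 3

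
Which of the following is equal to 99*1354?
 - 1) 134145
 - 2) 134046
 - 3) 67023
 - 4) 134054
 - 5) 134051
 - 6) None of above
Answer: 2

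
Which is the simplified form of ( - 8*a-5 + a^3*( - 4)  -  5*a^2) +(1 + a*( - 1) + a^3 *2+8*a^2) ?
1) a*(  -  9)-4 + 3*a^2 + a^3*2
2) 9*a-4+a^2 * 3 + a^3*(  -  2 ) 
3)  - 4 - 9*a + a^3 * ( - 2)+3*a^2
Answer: 3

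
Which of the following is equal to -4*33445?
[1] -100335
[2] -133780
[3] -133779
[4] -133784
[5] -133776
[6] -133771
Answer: 2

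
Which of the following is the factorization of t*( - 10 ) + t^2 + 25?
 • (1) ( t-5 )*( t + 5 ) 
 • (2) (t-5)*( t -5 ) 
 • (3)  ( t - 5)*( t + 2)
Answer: 2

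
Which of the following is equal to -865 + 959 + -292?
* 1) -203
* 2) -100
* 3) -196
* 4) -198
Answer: 4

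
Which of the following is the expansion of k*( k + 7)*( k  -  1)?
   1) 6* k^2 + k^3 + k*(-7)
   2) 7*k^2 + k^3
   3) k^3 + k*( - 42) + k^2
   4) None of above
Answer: 1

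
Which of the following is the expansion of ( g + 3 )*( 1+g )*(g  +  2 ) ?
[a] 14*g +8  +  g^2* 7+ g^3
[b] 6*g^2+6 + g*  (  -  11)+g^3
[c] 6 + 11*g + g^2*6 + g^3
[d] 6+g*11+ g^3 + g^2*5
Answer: c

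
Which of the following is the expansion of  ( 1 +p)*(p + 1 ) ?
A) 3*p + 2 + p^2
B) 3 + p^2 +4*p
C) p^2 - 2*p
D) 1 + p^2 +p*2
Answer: D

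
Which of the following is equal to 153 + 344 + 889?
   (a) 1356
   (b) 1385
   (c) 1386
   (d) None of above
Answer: c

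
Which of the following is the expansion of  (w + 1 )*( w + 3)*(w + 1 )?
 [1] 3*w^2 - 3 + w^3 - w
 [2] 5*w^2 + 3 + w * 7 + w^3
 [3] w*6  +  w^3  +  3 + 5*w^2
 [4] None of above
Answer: 2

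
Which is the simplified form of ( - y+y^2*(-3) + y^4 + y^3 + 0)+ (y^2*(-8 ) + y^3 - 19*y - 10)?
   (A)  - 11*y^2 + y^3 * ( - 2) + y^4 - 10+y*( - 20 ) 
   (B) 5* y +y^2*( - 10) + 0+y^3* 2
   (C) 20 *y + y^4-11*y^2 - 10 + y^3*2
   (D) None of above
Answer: D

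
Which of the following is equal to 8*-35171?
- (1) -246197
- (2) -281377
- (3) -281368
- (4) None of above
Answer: 3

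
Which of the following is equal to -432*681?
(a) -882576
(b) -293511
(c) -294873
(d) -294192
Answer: d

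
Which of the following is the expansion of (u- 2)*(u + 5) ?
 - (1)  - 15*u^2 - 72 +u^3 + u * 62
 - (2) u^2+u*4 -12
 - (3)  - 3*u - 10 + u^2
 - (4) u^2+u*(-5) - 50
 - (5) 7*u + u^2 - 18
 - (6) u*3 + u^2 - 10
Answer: 6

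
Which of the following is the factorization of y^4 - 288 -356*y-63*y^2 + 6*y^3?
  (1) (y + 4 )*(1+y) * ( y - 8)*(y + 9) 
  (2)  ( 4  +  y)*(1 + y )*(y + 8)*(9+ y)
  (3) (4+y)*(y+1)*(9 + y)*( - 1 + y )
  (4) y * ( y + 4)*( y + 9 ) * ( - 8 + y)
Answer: 1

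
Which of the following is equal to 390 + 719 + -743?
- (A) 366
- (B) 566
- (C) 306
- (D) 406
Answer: A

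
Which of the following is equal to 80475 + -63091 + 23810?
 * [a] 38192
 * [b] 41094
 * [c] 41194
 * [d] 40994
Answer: c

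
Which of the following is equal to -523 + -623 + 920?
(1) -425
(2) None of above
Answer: 2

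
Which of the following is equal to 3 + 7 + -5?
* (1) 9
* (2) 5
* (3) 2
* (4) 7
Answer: 2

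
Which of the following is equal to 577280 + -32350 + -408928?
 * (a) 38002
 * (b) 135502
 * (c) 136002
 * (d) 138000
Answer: c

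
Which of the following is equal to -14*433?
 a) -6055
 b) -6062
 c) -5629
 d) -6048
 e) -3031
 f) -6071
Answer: b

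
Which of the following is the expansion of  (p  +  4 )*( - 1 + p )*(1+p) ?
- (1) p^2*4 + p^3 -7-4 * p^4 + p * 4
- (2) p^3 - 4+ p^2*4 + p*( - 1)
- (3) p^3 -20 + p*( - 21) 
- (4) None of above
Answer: 2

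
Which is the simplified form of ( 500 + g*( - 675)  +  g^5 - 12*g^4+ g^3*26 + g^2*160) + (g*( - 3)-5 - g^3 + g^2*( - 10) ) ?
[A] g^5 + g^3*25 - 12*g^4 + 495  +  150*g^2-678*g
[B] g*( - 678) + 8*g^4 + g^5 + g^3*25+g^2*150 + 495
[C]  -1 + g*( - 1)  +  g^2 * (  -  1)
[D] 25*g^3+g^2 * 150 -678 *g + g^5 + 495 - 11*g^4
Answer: A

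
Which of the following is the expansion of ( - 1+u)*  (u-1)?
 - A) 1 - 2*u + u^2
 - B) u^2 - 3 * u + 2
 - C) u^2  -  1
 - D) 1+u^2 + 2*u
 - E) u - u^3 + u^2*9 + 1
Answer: A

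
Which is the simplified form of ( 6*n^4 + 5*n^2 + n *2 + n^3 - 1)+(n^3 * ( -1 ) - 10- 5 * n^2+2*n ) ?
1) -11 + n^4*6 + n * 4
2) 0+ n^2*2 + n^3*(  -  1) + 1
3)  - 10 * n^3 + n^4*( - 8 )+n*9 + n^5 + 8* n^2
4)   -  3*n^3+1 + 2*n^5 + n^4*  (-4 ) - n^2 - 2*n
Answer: 1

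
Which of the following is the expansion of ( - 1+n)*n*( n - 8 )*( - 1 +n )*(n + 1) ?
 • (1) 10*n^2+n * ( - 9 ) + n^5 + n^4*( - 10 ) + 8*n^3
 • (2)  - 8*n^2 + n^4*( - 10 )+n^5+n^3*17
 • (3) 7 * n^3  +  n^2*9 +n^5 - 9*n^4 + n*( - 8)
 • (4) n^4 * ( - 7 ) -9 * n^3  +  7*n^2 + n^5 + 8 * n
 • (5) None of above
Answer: 3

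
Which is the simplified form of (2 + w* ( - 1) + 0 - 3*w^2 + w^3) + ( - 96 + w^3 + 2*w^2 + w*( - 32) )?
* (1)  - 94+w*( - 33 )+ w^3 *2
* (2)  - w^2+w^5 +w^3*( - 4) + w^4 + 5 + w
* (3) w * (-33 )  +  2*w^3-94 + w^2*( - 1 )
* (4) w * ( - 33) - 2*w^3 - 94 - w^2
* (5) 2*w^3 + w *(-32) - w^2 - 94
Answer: 3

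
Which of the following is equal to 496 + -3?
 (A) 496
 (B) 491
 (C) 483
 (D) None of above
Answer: D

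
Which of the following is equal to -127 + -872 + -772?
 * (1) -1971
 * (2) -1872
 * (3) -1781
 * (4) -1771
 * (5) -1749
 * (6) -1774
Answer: 4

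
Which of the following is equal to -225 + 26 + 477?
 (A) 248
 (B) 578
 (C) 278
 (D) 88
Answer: C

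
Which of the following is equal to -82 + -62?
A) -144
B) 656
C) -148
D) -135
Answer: A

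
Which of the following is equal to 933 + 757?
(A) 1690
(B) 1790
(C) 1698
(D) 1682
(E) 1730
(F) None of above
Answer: A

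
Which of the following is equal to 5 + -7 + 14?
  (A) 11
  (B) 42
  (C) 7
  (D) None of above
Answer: D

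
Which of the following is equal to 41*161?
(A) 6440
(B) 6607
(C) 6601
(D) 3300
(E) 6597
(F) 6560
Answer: C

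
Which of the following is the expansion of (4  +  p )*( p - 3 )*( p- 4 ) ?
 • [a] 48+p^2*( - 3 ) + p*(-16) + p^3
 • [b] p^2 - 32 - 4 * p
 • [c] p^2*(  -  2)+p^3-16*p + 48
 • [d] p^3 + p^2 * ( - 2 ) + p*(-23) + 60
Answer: a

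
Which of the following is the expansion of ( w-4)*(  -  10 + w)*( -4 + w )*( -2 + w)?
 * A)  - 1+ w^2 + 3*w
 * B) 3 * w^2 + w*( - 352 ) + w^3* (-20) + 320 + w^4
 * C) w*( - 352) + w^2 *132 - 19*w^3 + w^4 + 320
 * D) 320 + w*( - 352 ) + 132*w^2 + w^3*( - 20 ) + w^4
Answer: D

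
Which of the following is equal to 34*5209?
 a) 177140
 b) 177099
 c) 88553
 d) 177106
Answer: d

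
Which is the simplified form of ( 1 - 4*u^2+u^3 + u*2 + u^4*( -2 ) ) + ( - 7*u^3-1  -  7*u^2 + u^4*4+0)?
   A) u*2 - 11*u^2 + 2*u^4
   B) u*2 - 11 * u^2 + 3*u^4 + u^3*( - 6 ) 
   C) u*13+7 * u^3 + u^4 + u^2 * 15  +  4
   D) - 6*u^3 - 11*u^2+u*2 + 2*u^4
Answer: D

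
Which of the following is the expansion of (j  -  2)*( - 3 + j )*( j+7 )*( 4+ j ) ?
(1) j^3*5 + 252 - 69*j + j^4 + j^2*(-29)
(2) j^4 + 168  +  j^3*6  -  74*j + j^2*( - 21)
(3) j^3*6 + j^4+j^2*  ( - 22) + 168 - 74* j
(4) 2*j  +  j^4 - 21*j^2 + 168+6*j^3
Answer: 2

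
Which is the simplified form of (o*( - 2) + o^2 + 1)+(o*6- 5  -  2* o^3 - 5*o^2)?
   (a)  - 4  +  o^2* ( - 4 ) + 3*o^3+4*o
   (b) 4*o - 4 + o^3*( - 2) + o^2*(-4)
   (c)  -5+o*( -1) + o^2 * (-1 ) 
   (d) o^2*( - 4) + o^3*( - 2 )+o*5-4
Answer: b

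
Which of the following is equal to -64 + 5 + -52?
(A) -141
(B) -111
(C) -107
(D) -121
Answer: B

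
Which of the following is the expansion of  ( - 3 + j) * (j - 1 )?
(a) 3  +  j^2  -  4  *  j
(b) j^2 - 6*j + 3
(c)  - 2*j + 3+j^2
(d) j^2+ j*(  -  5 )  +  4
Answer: a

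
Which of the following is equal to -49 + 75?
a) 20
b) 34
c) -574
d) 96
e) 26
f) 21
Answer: e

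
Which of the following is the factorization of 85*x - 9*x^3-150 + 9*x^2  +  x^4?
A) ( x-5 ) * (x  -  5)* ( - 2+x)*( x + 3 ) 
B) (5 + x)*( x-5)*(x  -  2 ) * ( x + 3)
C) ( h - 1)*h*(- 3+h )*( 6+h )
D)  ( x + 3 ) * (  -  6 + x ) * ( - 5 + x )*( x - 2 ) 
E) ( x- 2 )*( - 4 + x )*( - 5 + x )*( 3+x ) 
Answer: A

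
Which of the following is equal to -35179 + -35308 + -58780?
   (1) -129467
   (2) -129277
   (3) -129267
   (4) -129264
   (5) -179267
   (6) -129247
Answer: 3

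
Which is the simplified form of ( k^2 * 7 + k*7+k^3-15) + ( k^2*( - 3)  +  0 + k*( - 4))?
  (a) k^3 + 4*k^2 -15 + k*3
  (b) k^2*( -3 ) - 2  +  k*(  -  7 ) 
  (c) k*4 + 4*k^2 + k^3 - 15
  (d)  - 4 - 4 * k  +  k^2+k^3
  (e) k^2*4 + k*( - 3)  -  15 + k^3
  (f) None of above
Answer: a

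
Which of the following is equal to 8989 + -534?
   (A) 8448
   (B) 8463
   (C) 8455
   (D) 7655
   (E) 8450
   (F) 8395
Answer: C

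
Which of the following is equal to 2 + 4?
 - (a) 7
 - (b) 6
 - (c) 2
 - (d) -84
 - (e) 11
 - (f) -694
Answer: b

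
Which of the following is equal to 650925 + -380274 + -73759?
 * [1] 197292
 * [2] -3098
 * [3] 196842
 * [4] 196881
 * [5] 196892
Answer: 5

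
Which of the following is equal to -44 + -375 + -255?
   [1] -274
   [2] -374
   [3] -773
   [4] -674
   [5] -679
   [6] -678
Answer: 4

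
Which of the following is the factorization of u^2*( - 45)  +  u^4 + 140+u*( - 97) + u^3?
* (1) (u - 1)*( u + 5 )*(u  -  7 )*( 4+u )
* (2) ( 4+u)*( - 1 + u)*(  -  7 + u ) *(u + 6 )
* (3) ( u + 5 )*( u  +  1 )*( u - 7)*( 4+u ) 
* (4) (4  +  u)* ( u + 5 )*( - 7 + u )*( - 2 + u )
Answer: 1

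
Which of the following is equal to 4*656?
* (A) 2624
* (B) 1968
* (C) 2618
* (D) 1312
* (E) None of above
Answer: A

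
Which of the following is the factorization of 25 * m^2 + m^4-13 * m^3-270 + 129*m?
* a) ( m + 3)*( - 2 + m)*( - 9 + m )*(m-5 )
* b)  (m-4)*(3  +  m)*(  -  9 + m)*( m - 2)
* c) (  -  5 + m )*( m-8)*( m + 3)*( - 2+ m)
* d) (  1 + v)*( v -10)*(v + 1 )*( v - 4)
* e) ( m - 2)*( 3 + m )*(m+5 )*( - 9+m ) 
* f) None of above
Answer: a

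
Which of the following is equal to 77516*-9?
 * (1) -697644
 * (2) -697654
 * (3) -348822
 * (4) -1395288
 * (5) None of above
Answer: 1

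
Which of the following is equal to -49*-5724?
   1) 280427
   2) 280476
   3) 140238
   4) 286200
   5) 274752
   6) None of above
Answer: 2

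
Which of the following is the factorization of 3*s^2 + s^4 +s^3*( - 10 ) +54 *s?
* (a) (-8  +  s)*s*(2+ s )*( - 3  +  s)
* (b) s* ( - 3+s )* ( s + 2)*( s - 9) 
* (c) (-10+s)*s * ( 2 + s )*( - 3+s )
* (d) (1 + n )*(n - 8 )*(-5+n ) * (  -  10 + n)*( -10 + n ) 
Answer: b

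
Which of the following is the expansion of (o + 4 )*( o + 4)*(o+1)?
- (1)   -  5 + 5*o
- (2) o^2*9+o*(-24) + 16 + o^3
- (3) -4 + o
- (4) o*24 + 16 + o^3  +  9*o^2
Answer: 4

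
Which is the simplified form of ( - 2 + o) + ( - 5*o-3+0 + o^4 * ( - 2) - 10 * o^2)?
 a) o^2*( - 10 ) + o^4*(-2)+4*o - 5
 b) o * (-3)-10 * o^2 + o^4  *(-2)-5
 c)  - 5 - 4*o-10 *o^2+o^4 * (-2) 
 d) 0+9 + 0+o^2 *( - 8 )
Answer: c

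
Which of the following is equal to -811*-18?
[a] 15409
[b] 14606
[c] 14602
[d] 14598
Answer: d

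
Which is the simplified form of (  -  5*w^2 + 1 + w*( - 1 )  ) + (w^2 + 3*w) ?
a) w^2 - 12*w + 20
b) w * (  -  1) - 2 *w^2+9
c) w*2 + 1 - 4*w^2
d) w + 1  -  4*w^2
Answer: c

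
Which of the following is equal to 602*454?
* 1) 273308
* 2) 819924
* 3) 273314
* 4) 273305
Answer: 1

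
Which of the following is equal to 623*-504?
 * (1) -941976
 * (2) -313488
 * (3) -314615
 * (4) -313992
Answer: 4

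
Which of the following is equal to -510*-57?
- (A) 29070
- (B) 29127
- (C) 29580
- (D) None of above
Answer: A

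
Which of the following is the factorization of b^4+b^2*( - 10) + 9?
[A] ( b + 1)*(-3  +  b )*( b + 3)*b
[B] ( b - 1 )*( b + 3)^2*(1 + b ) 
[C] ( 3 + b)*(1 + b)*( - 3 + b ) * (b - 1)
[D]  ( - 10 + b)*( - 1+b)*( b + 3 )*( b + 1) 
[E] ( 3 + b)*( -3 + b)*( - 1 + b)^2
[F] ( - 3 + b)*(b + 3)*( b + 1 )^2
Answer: C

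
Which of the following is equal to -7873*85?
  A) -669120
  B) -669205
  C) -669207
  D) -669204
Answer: B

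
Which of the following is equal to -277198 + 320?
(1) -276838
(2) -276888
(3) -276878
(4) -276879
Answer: 3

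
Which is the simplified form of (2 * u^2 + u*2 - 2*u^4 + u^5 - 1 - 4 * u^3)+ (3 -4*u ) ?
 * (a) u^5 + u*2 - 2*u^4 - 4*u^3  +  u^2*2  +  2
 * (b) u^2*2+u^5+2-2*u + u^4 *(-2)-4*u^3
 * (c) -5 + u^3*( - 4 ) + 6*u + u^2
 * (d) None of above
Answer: b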